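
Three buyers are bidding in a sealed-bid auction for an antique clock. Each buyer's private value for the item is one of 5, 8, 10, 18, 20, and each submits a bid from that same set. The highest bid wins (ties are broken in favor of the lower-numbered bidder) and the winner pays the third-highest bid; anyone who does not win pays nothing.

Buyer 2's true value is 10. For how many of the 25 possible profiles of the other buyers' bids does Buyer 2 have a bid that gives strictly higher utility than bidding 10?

8

Others bid (5, 18): truth gives 0; bid 18 gives 5 > 0. Violating.
Others bid (5, 20): truth gives 0; bid 20 gives 5 > 0. Violating.
Others bid (8, 18): truth gives 0; bid 18 gives 2 > 0. Violating.
Others bid (8, 20): truth gives 0; bid 20 gives 2 > 0. Violating.
Others bid (5, 5): truth gives 5; no alternative beats it.
Others bid (5, 8): truth gives 5; no alternative beats it.
(Checking all 25 profiles: 8 have a profitable deviation, 17 do not.)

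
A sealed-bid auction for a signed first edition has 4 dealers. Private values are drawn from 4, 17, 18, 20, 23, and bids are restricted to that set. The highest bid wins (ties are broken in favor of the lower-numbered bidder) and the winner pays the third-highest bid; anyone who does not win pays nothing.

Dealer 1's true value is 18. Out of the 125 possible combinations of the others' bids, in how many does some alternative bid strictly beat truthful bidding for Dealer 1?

24

Others bid (4, 4, 20): truth gives 0; bid 20 gives 14 > 0. Violating.
Others bid (4, 4, 23): truth gives 0; bid 23 gives 14 > 0. Violating.
Others bid (4, 17, 20): truth gives 0; bid 20 gives 1 > 0. Violating.
Others bid (4, 17, 23): truth gives 0; bid 23 gives 1 > 0. Violating.
Others bid (4, 4, 4): truth gives 14; no alternative beats it.
Others bid (4, 4, 17): truth gives 14; no alternative beats it.
(Checking all 125 profiles: 24 have a profitable deviation, 101 do not.)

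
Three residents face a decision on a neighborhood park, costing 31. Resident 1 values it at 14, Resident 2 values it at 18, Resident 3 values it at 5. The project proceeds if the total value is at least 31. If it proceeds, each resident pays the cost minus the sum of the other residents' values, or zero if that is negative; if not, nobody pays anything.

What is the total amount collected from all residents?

Total value 37 ≥ cost 31, so it is built.
Resident 1: others sum to 23; max(0, 31 - 23) = 8.
Resident 2: others sum to 19; max(0, 31 - 19) = 12.
Resident 3: others sum to 32; max(0, 31 - 32) = 0.
Total collected = 8 + 12 + 0 = 20.

20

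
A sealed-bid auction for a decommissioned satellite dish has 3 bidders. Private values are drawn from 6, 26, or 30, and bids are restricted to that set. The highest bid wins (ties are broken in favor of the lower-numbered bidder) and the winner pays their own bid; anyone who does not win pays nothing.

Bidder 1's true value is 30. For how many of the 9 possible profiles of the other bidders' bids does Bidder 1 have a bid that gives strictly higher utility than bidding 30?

Others bid (6, 6): truth gives 0; bid 6 gives 24 > 0. Violating.
Others bid (6, 26): truth gives 0; bid 26 gives 4 > 0. Violating.
Others bid (26, 6): truth gives 0; bid 26 gives 4 > 0. Violating.
Others bid (26, 26): truth gives 0; bid 26 gives 4 > 0. Violating.
Others bid (6, 30): truth gives 0; no alternative beats it.
Others bid (26, 30): truth gives 0; no alternative beats it.
(Checking all 9 profiles: 4 have a profitable deviation, 5 do not.)

4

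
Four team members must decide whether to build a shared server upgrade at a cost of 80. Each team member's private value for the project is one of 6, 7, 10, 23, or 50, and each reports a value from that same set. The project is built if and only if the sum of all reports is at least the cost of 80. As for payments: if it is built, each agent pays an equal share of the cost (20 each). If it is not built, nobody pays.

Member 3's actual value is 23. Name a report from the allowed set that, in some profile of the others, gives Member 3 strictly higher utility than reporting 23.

Suppose Member 1 reports 6, Member 2 reports 6 and Member 4 reports 23.
Report 23: project not built, utility 0.
Report 50: project built, pays 20, utility 23 - 20 = 3.
So reporting 50 beats truth here (3 > 0).

50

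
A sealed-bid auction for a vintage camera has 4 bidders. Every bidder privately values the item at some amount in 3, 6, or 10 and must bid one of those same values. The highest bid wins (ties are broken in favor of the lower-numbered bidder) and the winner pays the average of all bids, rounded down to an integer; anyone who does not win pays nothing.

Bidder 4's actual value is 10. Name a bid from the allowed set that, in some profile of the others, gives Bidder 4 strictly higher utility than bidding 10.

6

Suppose Bidder 1 bids 3, Bidder 2 bids 3 and Bidder 3 bids 3.
Bid 10: wins, pays 4, utility 10 - 4 = 6.
Bid 6: wins, pays 3, utility 10 - 3 = 7.
So bidding 6 beats truth here (7 > 6).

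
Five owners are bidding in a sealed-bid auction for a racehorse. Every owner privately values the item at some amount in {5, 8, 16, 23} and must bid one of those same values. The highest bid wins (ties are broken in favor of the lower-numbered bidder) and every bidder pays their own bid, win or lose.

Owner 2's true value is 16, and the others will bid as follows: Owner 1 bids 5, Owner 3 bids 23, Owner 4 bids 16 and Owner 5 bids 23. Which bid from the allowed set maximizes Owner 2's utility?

5

Bid 5: loses but pays 5, utility -5.
Bid 8: loses but pays 8, utility -8.
Bid 16: loses but pays 16, utility -16.
Bid 23: wins, pays 23, utility 16 - 23 = -7.
The best choice is 5 with utility -5.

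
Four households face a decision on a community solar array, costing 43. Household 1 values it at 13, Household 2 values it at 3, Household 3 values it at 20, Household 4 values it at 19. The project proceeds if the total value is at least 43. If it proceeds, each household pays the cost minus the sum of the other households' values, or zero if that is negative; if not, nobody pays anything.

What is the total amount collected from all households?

Total value 55 ≥ cost 43, so it is built.
Household 1: others sum to 42; max(0, 43 - 42) = 1.
Household 2: others sum to 52; max(0, 43 - 52) = 0.
Household 3: others sum to 35; max(0, 43 - 35) = 8.
Household 4: others sum to 36; max(0, 43 - 36) = 7.
Total collected = 1 + 0 + 8 + 7 = 16.

16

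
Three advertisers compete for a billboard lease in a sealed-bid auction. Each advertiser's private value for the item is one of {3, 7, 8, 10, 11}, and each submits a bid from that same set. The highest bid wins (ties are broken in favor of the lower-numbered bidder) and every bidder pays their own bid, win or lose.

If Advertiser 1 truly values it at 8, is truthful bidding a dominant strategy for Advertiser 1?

No

Consider the case where Advertiser 2 bids 3 and Advertiser 3 bids 3.
Truthful bid 8: wins, pays 8, utility 8 - 8 = 0.
Bid 3 instead: wins, pays 3, utility 8 - 3 = 5.
Since 5 > 0, bidding 3 is strictly better here, so truthful bidding is not dominant.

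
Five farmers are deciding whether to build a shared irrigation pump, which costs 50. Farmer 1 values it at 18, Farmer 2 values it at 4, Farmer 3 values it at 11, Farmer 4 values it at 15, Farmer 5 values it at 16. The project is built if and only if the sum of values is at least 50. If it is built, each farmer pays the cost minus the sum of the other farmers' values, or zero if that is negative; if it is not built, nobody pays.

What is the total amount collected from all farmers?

7

Total value 64 ≥ cost 50, so it is built.
Farmer 1: others sum to 46; max(0, 50 - 46) = 4.
Farmer 2: others sum to 60; max(0, 50 - 60) = 0.
Farmer 3: others sum to 53; max(0, 50 - 53) = 0.
Farmer 4: others sum to 49; max(0, 50 - 49) = 1.
Farmer 5: others sum to 48; max(0, 50 - 48) = 2.
Total collected = 4 + 0 + 0 + 1 + 2 = 7.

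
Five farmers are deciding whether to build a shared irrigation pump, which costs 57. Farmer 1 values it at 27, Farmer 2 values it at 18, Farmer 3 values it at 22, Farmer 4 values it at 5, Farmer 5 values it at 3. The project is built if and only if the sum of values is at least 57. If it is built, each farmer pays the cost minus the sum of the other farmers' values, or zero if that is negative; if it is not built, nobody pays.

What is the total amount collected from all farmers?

13

Total value 75 ≥ cost 57, so it is built.
Farmer 1: others sum to 48; max(0, 57 - 48) = 9.
Farmer 2: others sum to 57; max(0, 57 - 57) = 0.
Farmer 3: others sum to 53; max(0, 57 - 53) = 4.
Farmer 4: others sum to 70; max(0, 57 - 70) = 0.
Farmer 5: others sum to 72; max(0, 57 - 72) = 0.
Total collected = 9 + 0 + 4 + 0 + 0 = 13.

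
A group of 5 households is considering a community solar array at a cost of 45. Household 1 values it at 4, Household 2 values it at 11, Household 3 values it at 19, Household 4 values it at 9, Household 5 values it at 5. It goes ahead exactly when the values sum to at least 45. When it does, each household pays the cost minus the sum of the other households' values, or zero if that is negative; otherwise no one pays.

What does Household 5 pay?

Total value 48 ≥ cost 45, so the project is built.
The other households' values sum to 43.
Cost minus that sum is 45 - 43 = 2.

2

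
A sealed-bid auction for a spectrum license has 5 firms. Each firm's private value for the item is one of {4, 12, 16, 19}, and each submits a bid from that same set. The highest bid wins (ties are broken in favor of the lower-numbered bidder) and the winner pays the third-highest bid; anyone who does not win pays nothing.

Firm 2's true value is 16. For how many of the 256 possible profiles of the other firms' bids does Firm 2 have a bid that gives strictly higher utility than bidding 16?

32

Others bid (4, 4, 4, 19): truth gives 0; bid 19 gives 12 > 0. Violating.
Others bid (4, 4, 12, 19): truth gives 0; bid 19 gives 4 > 0. Violating.
Others bid (4, 4, 19, 4): truth gives 0; bid 19 gives 12 > 0. Violating.
Others bid (4, 4, 19, 12): truth gives 0; bid 19 gives 4 > 0. Violating.
Others bid (4, 4, 4, 4): truth gives 12; no alternative beats it.
Others bid (4, 4, 4, 12): truth gives 12; no alternative beats it.
(Checking all 256 profiles: 32 have a profitable deviation, 224 do not.)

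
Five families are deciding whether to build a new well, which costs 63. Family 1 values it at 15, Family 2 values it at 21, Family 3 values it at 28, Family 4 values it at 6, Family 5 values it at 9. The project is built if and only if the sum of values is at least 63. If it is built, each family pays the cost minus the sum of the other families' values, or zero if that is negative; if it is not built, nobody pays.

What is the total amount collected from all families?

Total value 79 ≥ cost 63, so it is built.
Family 1: others sum to 64; max(0, 63 - 64) = 0.
Family 2: others sum to 58; max(0, 63 - 58) = 5.
Family 3: others sum to 51; max(0, 63 - 51) = 12.
Family 4: others sum to 73; max(0, 63 - 73) = 0.
Family 5: others sum to 70; max(0, 63 - 70) = 0.
Total collected = 0 + 5 + 12 + 0 + 0 = 17.

17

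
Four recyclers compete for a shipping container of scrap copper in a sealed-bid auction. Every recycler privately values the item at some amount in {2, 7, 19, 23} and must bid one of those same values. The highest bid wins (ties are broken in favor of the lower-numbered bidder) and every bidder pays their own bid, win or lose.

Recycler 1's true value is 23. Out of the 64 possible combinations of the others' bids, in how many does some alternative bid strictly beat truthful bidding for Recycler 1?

27

Others bid (2, 2, 2): truth gives 0; bid 2 gives 21 > 0. Violating.
Others bid (2, 2, 7): truth gives 0; bid 7 gives 16 > 0. Violating.
Others bid (2, 2, 19): truth gives 0; bid 19 gives 4 > 0. Violating.
Others bid (2, 7, 2): truth gives 0; bid 7 gives 16 > 0. Violating.
Others bid (2, 2, 23): truth gives 0; no alternative beats it.
Others bid (2, 7, 23): truth gives 0; no alternative beats it.
(Checking all 64 profiles: 27 have a profitable deviation, 37 do not.)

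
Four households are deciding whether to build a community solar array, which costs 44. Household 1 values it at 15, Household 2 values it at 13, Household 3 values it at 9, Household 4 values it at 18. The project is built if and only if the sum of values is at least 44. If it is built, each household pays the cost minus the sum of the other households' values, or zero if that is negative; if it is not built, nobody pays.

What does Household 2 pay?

Total value 55 ≥ cost 44, so the project is built.
The other households' values sum to 42.
Cost minus that sum is 44 - 42 = 2.

2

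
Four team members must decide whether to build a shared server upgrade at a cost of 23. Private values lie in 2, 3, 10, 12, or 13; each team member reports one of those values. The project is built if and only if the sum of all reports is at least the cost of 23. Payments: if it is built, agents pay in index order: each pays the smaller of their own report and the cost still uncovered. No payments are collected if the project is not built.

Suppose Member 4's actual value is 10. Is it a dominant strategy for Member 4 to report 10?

Yes

Check each profile of the others' reports and compare truth against every alternative report.
Others report (2, 10, 12): truth gives 10, best alternative gives 10.
Others report (2, 10, 13): truth gives 10, best alternative gives 10.
Others report (2, 12, 10): truth gives 10, best alternative gives 10.
Others report (2, 12, 12): truth gives 10, best alternative gives 10.
Others report (2, 12, 13): truth gives 10, best alternative gives 10.
Others report (2, 13, 10): truth gives 10, best alternative gives 10.
(Remaining 119 profiles checked similarly; truth is weakly best in each.)
In every case the truthful report is at least as good as any alternative, so it is a dominant strategy.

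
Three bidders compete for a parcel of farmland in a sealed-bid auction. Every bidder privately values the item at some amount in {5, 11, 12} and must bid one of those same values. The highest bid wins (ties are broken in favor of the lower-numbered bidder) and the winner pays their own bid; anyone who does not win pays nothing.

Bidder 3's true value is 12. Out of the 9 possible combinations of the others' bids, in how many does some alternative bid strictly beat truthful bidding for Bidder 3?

1

Others bid (5, 5): truth gives 0; bid 11 gives 1 > 0. Violating.
Others bid (5, 11): truth gives 0; no alternative beats it.
Others bid (5, 12): truth gives 0; no alternative beats it.
(Checking all 9 profiles: 1 has a profitable deviation, 8 do not.)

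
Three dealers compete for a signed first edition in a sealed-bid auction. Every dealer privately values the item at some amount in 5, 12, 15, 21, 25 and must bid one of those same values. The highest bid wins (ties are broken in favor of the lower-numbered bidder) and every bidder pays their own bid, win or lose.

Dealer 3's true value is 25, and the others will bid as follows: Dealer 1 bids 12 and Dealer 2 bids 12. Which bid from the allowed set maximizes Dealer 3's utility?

15

Bid 5: loses but pays 5, utility -5.
Bid 12: loses but pays 12, utility -12.
Bid 15: wins, pays 15, utility 25 - 15 = 10.
Bid 21: wins, pays 21, utility 25 - 21 = 4.
Bid 25: wins, pays 25, utility 25 - 25 = 0.
The best choice is 15 with utility 10.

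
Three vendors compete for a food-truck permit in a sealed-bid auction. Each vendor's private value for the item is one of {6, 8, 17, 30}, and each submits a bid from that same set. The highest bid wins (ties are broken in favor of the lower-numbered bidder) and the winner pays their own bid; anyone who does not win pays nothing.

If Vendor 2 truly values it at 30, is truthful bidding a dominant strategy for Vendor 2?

No

Consider the case where Vendor 1 bids 6 and Vendor 3 bids 6.
Truthful bid 30: wins, pays 30, utility 30 - 30 = 0.
Bid 8 instead: wins, pays 8, utility 30 - 8 = 22.
Since 22 > 0, bidding 8 is strictly better here, so truthful bidding is not dominant.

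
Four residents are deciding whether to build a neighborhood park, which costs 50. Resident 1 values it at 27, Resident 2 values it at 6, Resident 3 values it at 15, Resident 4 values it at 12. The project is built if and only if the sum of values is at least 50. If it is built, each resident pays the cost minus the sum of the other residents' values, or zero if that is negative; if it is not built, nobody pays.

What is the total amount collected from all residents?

Total value 60 ≥ cost 50, so it is built.
Resident 1: others sum to 33; max(0, 50 - 33) = 17.
Resident 2: others sum to 54; max(0, 50 - 54) = 0.
Resident 3: others sum to 45; max(0, 50 - 45) = 5.
Resident 4: others sum to 48; max(0, 50 - 48) = 2.
Total collected = 17 + 0 + 5 + 2 = 24.

24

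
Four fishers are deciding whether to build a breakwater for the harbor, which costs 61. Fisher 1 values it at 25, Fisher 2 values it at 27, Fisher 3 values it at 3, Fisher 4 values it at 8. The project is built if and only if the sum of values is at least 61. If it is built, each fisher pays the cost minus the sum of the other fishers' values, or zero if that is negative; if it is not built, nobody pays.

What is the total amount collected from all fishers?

Total value 63 ≥ cost 61, so it is built.
Fisher 1: others sum to 38; max(0, 61 - 38) = 23.
Fisher 2: others sum to 36; max(0, 61 - 36) = 25.
Fisher 3: others sum to 60; max(0, 61 - 60) = 1.
Fisher 4: others sum to 55; max(0, 61 - 55) = 6.
Total collected = 23 + 25 + 1 + 6 = 55.

55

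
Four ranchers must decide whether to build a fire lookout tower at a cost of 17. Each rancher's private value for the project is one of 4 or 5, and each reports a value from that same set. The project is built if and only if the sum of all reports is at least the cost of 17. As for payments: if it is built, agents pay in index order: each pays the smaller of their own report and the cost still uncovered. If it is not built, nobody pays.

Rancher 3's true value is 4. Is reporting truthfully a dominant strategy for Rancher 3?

Yes

Check each profile of the others' reports and compare truth against every alternative report.
Others report (4, 4, 4): truth gives 0, best alternative gives -1.
Others report (4, 4, 5): truth gives 0, best alternative gives -1.
Others report (4, 5, 4): truth gives 0, best alternative gives -1.
Others report (4, 5, 5): truth gives 0, best alternative gives -1.
Others report (5, 4, 4): truth gives 0, best alternative gives -1.
Others report (5, 4, 5): truth gives 0, best alternative gives -1.
(Remaining 2 profiles checked similarly; truth is weakly best in each.)
In every case the truthful report is at least as good as any alternative, so it is a dominant strategy.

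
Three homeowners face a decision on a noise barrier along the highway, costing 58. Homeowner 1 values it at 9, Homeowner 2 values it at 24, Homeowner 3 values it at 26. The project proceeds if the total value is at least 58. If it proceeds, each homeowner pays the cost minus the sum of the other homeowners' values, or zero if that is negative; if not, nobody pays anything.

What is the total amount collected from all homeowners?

Total value 59 ≥ cost 58, so it is built.
Homeowner 1: others sum to 50; max(0, 58 - 50) = 8.
Homeowner 2: others sum to 35; max(0, 58 - 35) = 23.
Homeowner 3: others sum to 33; max(0, 58 - 33) = 25.
Total collected = 8 + 23 + 25 = 56.

56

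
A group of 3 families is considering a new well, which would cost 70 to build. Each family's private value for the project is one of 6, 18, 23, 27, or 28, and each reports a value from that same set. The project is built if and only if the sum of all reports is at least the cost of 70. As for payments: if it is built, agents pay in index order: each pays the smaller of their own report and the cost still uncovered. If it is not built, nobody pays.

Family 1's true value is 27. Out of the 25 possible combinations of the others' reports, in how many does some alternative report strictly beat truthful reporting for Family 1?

8

Others report (23, 27): truth gives 0; report 23 gives 4 > 0. Violating.
Others report (23, 28): truth gives 0; report 23 gives 4 > 0. Violating.
Others report (27, 23): truth gives 0; report 23 gives 4 > 0. Violating.
Others report (27, 27): truth gives 0; report 18 gives 9 > 0. Violating.
Others report (6, 6): truth gives 0; no alternative beats it.
Others report (6, 18): truth gives 0; no alternative beats it.
(Checking all 25 profiles: 8 have a profitable deviation, 17 do not.)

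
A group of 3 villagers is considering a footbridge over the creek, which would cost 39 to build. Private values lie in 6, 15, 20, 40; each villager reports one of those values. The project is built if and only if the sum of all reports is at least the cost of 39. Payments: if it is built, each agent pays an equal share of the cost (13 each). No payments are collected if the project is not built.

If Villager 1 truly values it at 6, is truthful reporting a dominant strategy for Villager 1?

Yes

Check each profile of the others' reports and compare truth against every alternative report.
Others report (6, 20): truth gives 0, best alternative gives -7.
Others report (15, 15): truth gives 0, best alternative gives -7.
Others report (20, 6): truth gives 0, best alternative gives -7.
Others report (6, 40): truth gives -7, best alternative gives -7.
Others report (15, 20): truth gives -7, best alternative gives -7.
Others report (15, 40): truth gives -7, best alternative gives -7.
(Remaining 10 profiles checked similarly; truth is weakly best in each.)
In every case the truthful report is at least as good as any alternative, so it is a dominant strategy.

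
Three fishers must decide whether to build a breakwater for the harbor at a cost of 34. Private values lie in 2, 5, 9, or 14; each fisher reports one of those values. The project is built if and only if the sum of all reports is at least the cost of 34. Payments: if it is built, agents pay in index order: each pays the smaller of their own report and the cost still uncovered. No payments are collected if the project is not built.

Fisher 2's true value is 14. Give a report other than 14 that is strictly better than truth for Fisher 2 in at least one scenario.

9

Suppose Fisher 1 reports 14 and Fisher 3 reports 14.
Report 14: project built, pays 14, utility 14 - 14 = 0.
Report 9: project built, pays 9, utility 14 - 9 = 5.
So reporting 9 beats truth here (5 > 0).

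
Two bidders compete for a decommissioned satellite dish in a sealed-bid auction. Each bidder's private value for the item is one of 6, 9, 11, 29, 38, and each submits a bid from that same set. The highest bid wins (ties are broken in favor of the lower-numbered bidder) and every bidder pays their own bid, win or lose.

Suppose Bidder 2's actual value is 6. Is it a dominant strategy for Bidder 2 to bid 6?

Consider the case where Bidder 1 bids 6.
Truthful bid 6: loses but pays 6, utility -6.
Bid 9 instead: wins, pays 9, utility 6 - 9 = -3.
Since -3 > -6, bidding 9 is strictly better here, so truthful bidding is not dominant.

No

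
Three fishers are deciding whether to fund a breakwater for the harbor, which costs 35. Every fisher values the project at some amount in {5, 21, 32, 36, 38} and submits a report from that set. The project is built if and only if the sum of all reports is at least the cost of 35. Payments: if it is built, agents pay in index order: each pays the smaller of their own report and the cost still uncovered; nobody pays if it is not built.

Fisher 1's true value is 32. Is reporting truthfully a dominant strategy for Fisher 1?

Consider the case where Fisher 2 reports 5 and Fisher 3 reports 21.
Truthful report 32: project built, pays 32, utility 32 - 32 = 0.
Report 21 instead: project built, pays 21, utility 32 - 21 = 11.
Since 11 > 0, reporting 21 is strictly better here, so truthful reporting is not dominant.

No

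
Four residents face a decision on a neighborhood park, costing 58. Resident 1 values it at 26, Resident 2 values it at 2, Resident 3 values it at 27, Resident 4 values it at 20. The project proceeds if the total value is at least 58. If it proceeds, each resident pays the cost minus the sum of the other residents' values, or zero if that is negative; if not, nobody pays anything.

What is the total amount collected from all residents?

22

Total value 75 ≥ cost 58, so it is built.
Resident 1: others sum to 49; max(0, 58 - 49) = 9.
Resident 2: others sum to 73; max(0, 58 - 73) = 0.
Resident 3: others sum to 48; max(0, 58 - 48) = 10.
Resident 4: others sum to 55; max(0, 58 - 55) = 3.
Total collected = 9 + 0 + 10 + 3 = 22.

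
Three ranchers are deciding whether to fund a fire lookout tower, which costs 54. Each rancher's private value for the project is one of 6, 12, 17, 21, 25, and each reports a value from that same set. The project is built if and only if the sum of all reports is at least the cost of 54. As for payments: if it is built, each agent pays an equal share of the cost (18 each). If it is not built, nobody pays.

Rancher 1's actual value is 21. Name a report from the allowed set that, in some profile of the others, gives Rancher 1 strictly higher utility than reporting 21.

Suppose Rancher 2 reports 6 and Rancher 3 reports 25.
Report 21: project not built, utility 0.
Report 25: project built, pays 18, utility 21 - 18 = 3.
So reporting 25 beats truth here (3 > 0).

25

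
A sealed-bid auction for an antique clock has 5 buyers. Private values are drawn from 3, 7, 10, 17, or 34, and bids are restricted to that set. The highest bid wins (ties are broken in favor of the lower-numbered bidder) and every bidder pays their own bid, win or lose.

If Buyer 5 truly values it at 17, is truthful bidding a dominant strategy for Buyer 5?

Consider the case where Buyer 1 bids 3, Buyer 2 bids 3, Buyer 3 bids 3 and Buyer 4 bids 3.
Truthful bid 17: wins, pays 17, utility 17 - 17 = 0.
Bid 7 instead: wins, pays 7, utility 17 - 7 = 10.
Since 10 > 0, bidding 7 is strictly better here, so truthful bidding is not dominant.

No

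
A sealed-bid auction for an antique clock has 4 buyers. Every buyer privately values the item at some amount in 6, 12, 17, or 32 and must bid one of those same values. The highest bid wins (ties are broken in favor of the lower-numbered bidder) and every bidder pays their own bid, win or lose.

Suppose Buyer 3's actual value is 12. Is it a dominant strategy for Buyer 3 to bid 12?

No

Consider the case where Buyer 1 bids 6, Buyer 2 bids 6 and Buyer 4 bids 17.
Truthful bid 12: loses but pays 12, utility -12.
Bid 6 instead: loses but pays 6, utility -6.
Since -6 > -12, bidding 6 is strictly better here, so truthful bidding is not dominant.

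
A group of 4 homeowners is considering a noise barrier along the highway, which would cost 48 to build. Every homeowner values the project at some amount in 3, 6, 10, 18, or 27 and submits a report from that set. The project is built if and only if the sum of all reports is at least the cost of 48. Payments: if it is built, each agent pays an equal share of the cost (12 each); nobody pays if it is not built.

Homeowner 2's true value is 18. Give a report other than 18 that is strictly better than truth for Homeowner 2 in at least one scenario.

Suppose Homeowner 1 reports 3, Homeowner 3 reports 3 and Homeowner 4 reports 18.
Report 18: project not built, utility 0.
Report 27: project built, pays 12, utility 18 - 12 = 6.
So reporting 27 beats truth here (6 > 0).

27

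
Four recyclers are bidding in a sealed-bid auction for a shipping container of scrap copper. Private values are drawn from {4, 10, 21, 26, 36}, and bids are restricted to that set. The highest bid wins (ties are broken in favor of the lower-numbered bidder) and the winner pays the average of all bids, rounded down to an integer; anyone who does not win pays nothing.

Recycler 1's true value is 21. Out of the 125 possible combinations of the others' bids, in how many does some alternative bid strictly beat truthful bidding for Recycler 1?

Others bid (4, 4, 4): truth gives 13; bid 4 gives 17 > 13. Violating.
Others bid (4, 4, 10): truth gives 12; bid 10 gives 14 > 12. Violating.
Others bid (4, 4, 26): truth gives 0; bid 26 gives 6 > 0. Violating.
Others bid (4, 4, 36): truth gives 0; bid 36 gives 1 > 0. Violating.
Others bid (4, 4, 21): truth gives 9; no alternative beats it.
Others bid (4, 10, 21): truth gives 7; no alternative beats it.
(Checking all 125 profiles: 38 have a profitable deviation, 87 do not.)

38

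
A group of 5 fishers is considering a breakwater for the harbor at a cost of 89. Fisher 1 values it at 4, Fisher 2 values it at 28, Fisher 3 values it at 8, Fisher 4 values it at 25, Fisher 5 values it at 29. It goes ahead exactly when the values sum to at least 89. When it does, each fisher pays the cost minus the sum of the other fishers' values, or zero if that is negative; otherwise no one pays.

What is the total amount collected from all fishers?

Total value 94 ≥ cost 89, so it is built.
Fisher 1: others sum to 90; max(0, 89 - 90) = 0.
Fisher 2: others sum to 66; max(0, 89 - 66) = 23.
Fisher 3: others sum to 86; max(0, 89 - 86) = 3.
Fisher 4: others sum to 69; max(0, 89 - 69) = 20.
Fisher 5: others sum to 65; max(0, 89 - 65) = 24.
Total collected = 0 + 23 + 3 + 20 + 24 = 70.

70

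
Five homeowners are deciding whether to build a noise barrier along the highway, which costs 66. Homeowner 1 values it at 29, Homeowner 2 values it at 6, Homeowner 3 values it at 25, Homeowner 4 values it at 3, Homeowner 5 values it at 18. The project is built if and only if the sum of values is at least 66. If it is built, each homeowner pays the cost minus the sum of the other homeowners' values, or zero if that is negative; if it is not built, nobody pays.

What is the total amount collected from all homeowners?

Total value 81 ≥ cost 66, so it is built.
Homeowner 1: others sum to 52; max(0, 66 - 52) = 14.
Homeowner 2: others sum to 75; max(0, 66 - 75) = 0.
Homeowner 3: others sum to 56; max(0, 66 - 56) = 10.
Homeowner 4: others sum to 78; max(0, 66 - 78) = 0.
Homeowner 5: others sum to 63; max(0, 66 - 63) = 3.
Total collected = 14 + 0 + 10 + 0 + 3 = 27.

27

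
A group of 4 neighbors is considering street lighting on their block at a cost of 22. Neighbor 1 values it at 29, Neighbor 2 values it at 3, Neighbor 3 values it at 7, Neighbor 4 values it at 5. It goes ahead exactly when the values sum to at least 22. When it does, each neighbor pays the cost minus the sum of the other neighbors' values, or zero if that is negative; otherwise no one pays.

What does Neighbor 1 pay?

Total value 44 ≥ cost 22, so the project is built.
The other neighbors' values sum to 15.
Cost minus that sum is 22 - 15 = 7.

7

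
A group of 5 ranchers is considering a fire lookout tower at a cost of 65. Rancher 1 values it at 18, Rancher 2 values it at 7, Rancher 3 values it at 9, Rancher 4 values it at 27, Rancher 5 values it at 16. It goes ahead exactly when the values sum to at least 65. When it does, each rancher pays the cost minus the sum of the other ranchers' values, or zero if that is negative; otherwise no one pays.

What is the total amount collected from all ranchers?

25

Total value 77 ≥ cost 65, so it is built.
Rancher 1: others sum to 59; max(0, 65 - 59) = 6.
Rancher 2: others sum to 70; max(0, 65 - 70) = 0.
Rancher 3: others sum to 68; max(0, 65 - 68) = 0.
Rancher 4: others sum to 50; max(0, 65 - 50) = 15.
Rancher 5: others sum to 61; max(0, 65 - 61) = 4.
Total collected = 6 + 0 + 0 + 15 + 4 = 25.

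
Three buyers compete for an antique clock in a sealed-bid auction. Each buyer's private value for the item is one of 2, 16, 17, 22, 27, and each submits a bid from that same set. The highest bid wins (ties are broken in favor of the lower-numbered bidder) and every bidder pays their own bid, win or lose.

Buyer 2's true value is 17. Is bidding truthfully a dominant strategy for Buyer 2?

No

Consider the case where Buyer 1 bids 2 and Buyer 3 bids 2.
Truthful bid 17: wins, pays 17, utility 17 - 17 = 0.
Bid 16 instead: wins, pays 16, utility 17 - 16 = 1.
Since 1 > 0, bidding 16 is strictly better here, so truthful bidding is not dominant.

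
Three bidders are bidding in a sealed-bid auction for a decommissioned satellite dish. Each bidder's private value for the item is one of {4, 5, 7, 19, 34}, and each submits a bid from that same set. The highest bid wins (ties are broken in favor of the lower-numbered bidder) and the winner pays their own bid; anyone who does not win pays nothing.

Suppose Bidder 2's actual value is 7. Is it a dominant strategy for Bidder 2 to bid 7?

No

Consider the case where Bidder 1 bids 4 and Bidder 3 bids 4.
Truthful bid 7: wins, pays 7, utility 7 - 7 = 0.
Bid 5 instead: wins, pays 5, utility 7 - 5 = 2.
Since 2 > 0, bidding 5 is strictly better here, so truthful bidding is not dominant.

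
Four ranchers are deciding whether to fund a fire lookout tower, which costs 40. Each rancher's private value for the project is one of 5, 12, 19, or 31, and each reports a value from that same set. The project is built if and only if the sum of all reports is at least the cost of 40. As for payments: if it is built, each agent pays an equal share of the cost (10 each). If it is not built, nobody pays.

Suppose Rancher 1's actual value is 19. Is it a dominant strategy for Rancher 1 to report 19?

Consider the case where Rancher 2 reports 5, Rancher 3 reports 5 and Rancher 4 reports 5.
Truthful report 19: project not built, utility 0.
Report 31 instead: project built, pays 10, utility 19 - 10 = 9.
Since 9 > 0, reporting 31 is strictly better here, so truthful reporting is not dominant.

No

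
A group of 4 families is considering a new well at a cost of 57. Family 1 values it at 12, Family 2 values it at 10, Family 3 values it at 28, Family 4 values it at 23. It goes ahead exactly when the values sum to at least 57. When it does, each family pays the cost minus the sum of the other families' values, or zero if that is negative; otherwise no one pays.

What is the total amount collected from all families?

19

Total value 73 ≥ cost 57, so it is built.
Family 1: others sum to 61; max(0, 57 - 61) = 0.
Family 2: others sum to 63; max(0, 57 - 63) = 0.
Family 3: others sum to 45; max(0, 57 - 45) = 12.
Family 4: others sum to 50; max(0, 57 - 50) = 7.
Total collected = 0 + 0 + 12 + 7 = 19.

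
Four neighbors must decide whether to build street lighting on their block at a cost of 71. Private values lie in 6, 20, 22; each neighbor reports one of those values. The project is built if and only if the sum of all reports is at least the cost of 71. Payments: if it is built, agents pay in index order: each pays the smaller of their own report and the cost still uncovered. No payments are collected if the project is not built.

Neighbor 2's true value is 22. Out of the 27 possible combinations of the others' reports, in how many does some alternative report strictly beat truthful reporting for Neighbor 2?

Others report (20, 20, 20): truth gives 0; report 20 gives 2 > 0. Violating.
Others report (20, 20, 22): truth gives 0; report 20 gives 2 > 0. Violating.
Others report (20, 22, 20): truth gives 0; report 20 gives 2 > 0. Violating.
Others report (20, 22, 22): truth gives 0; report 20 gives 2 > 0. Violating.
Others report (6, 6, 6): truth gives 0; no alternative beats it.
Others report (6, 6, 20): truth gives 0; no alternative beats it.
(Checking all 27 profiles: 8 have a profitable deviation, 19 do not.)

8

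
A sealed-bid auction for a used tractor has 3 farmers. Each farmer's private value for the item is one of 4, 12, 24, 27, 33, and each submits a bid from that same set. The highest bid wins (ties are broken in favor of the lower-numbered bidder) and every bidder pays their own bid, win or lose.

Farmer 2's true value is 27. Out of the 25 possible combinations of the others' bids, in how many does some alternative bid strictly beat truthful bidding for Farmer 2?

Others bid (4, 4): truth gives 0; bid 12 gives 15 > 0. Violating.
Others bid (4, 12): truth gives 0; bid 12 gives 15 > 0. Violating.
Others bid (4, 24): truth gives 0; bid 24 gives 3 > 0. Violating.
Others bid (4, 33): truth gives -27; bid 4 gives -4 > -27. Violating.
Others bid (4, 27): truth gives 0; no alternative beats it.
Others bid (12, 27): truth gives 0; no alternative beats it.
(Checking all 25 profiles: 19 have a profitable deviation, 6 do not.)

19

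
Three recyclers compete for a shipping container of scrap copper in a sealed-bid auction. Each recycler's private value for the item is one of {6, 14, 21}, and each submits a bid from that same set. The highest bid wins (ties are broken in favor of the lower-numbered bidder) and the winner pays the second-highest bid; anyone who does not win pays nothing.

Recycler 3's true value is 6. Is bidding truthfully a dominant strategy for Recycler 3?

Yes

Check each profile of the others' bids and compare truth against every alternative bid.
Others bid (6, 6): truth gives 0, best alternative gives 0.
Others bid (6, 14): truth gives 0, best alternative gives 0.
Others bid (6, 21): truth gives 0, best alternative gives 0.
Others bid (14, 6): truth gives 0, best alternative gives 0.
Others bid (14, 14): truth gives 0, best alternative gives 0.
Others bid (14, 21): truth gives 0, best alternative gives 0.
(Remaining 3 profiles checked similarly; truth is weakly best in each.)
In every case the truthful bid is at least as good as any alternative, so it is a dominant strategy.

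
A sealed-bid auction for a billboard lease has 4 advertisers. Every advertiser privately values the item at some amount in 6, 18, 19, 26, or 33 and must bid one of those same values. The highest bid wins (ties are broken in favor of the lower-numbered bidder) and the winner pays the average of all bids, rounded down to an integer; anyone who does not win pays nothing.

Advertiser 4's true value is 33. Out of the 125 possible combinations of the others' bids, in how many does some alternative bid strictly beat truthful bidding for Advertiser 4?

Others bid (6, 6, 6): truth gives 21; bid 18 gives 24 > 21. Violating.
Others bid (6, 6, 18): truth gives 18; bid 19 gives 21 > 18. Violating.
Others bid (6, 6, 19): truth gives 17; bid 26 gives 19 > 17. Violating.
Others bid (6, 18, 6): truth gives 18; bid 19 gives 21 > 18. Violating.
Others bid (6, 6, 26): truth gives 16; no alternative beats it.
Others bid (6, 6, 33): truth gives 0; no alternative beats it.
(Checking all 125 profiles: 27 have a profitable deviation, 98 do not.)

27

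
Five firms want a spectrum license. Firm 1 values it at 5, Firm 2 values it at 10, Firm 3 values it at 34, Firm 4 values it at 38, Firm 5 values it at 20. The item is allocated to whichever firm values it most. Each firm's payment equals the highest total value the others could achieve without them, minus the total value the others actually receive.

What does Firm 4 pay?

34

Firm 4 has the highest value and receives the item.
Without Firm 4, the item would go to the next-highest value, 34, so the others could achieve 34.
With Firm 4 present and winning, the others receive nothing, so their total is 0.
Payment = 34 - 0 = 34.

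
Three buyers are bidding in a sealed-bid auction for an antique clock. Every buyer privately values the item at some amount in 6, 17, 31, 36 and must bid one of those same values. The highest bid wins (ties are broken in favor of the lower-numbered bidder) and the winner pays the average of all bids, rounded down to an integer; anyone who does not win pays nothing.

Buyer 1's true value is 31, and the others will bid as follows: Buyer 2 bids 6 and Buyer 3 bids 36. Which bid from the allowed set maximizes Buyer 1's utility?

Bid 6: loses, pays 0, utility 0.
Bid 17: loses, pays 0, utility 0.
Bid 31: loses, pays 0, utility 0.
Bid 36: wins, pays 26, utility 31 - 26 = 5.
The best choice is 36 with utility 5.

36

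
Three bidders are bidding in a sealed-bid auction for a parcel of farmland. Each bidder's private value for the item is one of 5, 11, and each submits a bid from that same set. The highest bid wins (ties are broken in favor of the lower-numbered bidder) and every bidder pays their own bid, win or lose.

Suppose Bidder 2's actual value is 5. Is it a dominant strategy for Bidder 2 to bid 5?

Check each profile of the others' bids and compare truth against every alternative bid.
Others bid (11, 5): truth gives -5, best alternative gives -11.
Others bid (11, 11): truth gives -5, best alternative gives -11.
Others bid (5, 5): truth gives -5, best alternative gives -6.
Others bid (5, 11): truth gives -5, best alternative gives -6.
In every case the truthful bid is at least as good as any alternative, so it is a dominant strategy.

Yes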